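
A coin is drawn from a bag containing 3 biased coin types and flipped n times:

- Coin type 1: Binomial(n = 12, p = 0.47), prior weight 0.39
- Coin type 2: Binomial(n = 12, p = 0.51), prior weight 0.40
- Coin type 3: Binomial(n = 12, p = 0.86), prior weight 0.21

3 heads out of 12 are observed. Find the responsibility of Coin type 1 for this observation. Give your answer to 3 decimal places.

Posterior ∝ prior × likelihood, so P(k | x) ∝ w_k f_k(x); normalise over all components.
Component likelihoods at x = 3 heads out of 12:
  f_1 = C(12,3)·0.47^3·0.53^9 = 220·0.103823·0.00329976 = 0.0753701
  f_2 = C(12,3)·0.51^3·0.49^9 = 220·0.132651·0.00162841 = 0.0475224
  f_3 = C(12,3)·0.86^3·0.14^9 = 220·0.636056·2.0661e-08 = 2.89115e-06
Multiply by the mixture weights:
  w_1·f_1 = 0.39 × 0.0753701 = 0.0293943
  w_2·f_2 = 0.40 × 0.0475224 = 0.0190089
  w_3·f_3 = 0.21 × 2.89115e-06 = 6.07141e-07
Normaliser: 0.0293943 + 0.0190089 + 6.07141e-07 = 0.0484039
So the posterior for Coin type 1 is 0.0293943 / 0.0484039 ≈ 0.607.

0.607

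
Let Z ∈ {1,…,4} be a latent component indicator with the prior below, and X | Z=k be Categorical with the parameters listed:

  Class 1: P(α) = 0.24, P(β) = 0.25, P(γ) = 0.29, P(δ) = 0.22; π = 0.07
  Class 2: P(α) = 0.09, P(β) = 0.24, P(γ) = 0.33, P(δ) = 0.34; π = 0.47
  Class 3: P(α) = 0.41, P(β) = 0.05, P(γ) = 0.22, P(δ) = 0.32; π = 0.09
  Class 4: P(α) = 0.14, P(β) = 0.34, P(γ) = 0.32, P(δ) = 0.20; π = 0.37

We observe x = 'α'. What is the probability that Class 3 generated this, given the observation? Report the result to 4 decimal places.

P(component k | x) = π_k·f_k(x) / marginal(x), where marginal(x) = Σ_j π_j·f_j(x).
Component likelihoods at x = 'α':
  f_1 = P(α | comp) = 0.24
  f_2 = P(α | comp) = 0.09
  f_3 = P(α | comp) = 0.41
  f_4 = P(α | comp) = 0.14
Prior × likelihood for each component:
  π_1·f_1 = 0.07 × 0.24 = 0.0168
  π_2·f_2 = 0.47 × 0.09 = 0.0423
  π_3·f_3 = 0.09 × 0.41 = 0.0369
  π_4·f_4 = 0.37 × 0.14 = 0.0518
Normaliser: 0.0168 + 0.0423 + 0.0369 + 0.0518 = 0.1478
P(Class 3 | 'α') ≈ 0.2497

0.2497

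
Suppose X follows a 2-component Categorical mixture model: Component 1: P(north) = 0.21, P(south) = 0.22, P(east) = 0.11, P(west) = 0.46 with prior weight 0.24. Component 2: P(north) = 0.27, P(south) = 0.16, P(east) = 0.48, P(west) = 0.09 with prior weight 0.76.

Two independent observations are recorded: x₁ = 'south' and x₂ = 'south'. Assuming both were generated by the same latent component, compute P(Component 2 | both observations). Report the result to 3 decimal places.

0.626

P(component k | x) = P(Z=k)·f_k(x) / marginal(x), where marginal(x) = Σ_j P(Z=j)·f_j(x).
Since both observations come from the same component, the likelihood for component k is f_k(x₁)·f_k(x₂).
  f_1 = [0.22] × [0.22] = 0.0484
  f_2 = [0.16] × [0.16] = 0.0256
Multiply by the mixture weights:
  P(Z=1)·f_1 = 0.24 × 0.0484 = 0.011616
  P(Z=2)·f_2 = 0.76 × 0.0256 = 0.019456
Sum: 0.011616 + 0.019456 = 0.031072
P(Component 2 | data) ≈ 0.626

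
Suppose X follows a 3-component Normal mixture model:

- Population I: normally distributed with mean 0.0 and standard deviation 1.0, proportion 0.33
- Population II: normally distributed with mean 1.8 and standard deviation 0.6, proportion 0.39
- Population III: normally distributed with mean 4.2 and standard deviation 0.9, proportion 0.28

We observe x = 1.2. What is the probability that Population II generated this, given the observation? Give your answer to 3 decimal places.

P(component k | x) = P(Z=k)·f_k(x) / marginal(x), where marginal(x) = Σ_j P(Z=j)·f_j(x).
Evaluate each component's likelihood at the observed value:
  L_I = 0.194186
  L_II = 0.403285
  L_III = 0.00171364
Unnormalised posteriors:
  P(Z=I)·L_I = 0.33 × 0.194186 = 0.0640814
  P(Z=II)·L_II = 0.39 × 0.403285 = 0.157281
  P(Z=III)·L_III = 0.28 × 0.00171364 = 0.00047982
Normaliser: 0.0640814 + 0.157281 + 0.00047982 = 0.221842
So the posterior for Population II is 0.157281 / 0.221842 ≈ 0.709.

0.709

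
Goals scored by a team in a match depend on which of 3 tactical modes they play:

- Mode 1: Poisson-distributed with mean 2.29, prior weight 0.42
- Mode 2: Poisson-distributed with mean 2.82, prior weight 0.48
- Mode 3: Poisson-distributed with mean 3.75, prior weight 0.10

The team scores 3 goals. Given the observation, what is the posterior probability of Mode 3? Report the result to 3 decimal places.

0.097

Apply Bayes' rule: the posterior for each component is proportional to its prior times its likelihood at x.
Poisson probabilities:
  L_1 = e^(−2.29)·2.29^3/3! = 0.202685
  L_2 = e^(−2.82)·2.82^3/3! = 0.222785
  L_3 = e^(−3.75)·3.75^3/3! = 0.206699
Weight by the priors:
  w_1·L_1 = 0.42 × 0.202685 = 0.0851275
  w_2·L_2 = 0.48 × 0.222785 = 0.106937
  w_3·L_3 = 0.10 × 0.206699 = 0.0206699
Marginal: 0.0851275 + 0.106937 + 0.0206699 = 0.212734
P(Mode 3 | x) = 0.0206699 / 0.212734 ≈ 0.097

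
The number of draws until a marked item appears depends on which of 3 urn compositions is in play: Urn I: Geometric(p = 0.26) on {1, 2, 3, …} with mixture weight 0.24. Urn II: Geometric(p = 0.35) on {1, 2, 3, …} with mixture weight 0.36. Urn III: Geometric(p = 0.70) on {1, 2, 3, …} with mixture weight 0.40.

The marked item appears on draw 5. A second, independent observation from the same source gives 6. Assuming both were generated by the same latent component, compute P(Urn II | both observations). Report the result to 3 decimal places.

The responsibility of component k is π_k f_k(x) divided by Σ_j π_j f_j(x).
Since both observations come from the same component, the likelihood for component k is f_k(x₁)·f_k(x₂).
  p_I = [0.0779651] × [0.0576942] = 0.00449813
  p_II = [0.0624772] × [0.0406102] = 0.00253721
  p_III = [0.00567] × [0.001701] = 9.64467e-06
Weight by the priors:
  π_I·p_I = 0.24 × 0.00449813 = 0.00107955
  π_II·p_II = 0.36 × 0.00253721 = 0.000913395
  π_III·p_III = 0.40 × 9.64467e-06 = 3.85787e-06
Denominator: 0.00107955 + 0.000913395 + 3.85787e-06 = 0.0019968
So the posterior for Urn II is 0.000913395 / 0.0019968 ≈ 0.457.

0.457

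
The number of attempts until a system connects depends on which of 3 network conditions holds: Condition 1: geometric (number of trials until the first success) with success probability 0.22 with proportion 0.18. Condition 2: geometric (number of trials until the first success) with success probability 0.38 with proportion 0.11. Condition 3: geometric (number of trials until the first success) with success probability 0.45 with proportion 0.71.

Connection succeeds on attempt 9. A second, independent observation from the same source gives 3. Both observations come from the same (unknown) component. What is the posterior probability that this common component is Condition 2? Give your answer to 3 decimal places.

0.109

P(component k | x) = w_k·f_k(x) / marginal(x), where marginal(x) = Σ_j w_j·f_j(x).
Since both observations come from the same component, the likelihood for component k is f_k(x₁)·f_k(x₂).
  L_1 = [0.22·(1−0.22)^8 = 0.22·0.137011 = 0.0301425] × [0.133848] = 0.00403452
  L_2 = [0.38·(1−0.38)^8 = 0.38·0.021834 = 0.00829692] × [0.146072] = 0.00121195
  L_3 = [0.45·(1−0.45)^8 = 0.45·0.00837339 = 0.00376803] × [0.136125] = 0.000512923
Unnormalised posteriors:
  w_1·L_1 = 0.18 × 0.00403452 = 0.000726213
  w_2·L_2 = 0.11 × 0.00121195 = 0.000133314
  w_3·L_3 = 0.71 × 0.000512923 = 0.000364175
Marginal: 0.000726213 + 0.000133314 + 0.000364175 = 0.0012237
P(Condition 2 | x) ≈ 0.109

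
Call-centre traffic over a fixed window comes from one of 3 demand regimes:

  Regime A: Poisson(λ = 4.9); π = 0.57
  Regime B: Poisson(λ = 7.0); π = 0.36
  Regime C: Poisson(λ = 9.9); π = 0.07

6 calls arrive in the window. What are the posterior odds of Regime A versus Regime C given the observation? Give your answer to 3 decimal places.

Since P(k|x) ∝ π_k f_k(x), the posterior odds are π_i f_i(x) / (π_j f_j(x)).
Component likelihoods at x = 6 calls:
  p_A = 0.143153
  p_B = 0.149003
  p_C = 0.065609
Odds = (0.57/0.07) × (0.143153/0.065609) = 8.14286 × 2.18191 ≈ 17.767

17.767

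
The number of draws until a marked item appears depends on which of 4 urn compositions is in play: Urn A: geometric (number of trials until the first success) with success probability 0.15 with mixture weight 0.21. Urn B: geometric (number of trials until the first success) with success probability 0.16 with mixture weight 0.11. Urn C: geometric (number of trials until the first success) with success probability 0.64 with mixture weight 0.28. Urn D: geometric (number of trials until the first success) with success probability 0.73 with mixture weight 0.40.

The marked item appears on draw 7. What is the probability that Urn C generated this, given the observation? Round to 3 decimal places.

0.021

By Bayes' theorem, P(k | x) = P(Z=k) f_k(x) / Σ_j P(Z=j) f_j(x).
Geometric probabilities:
  L_A = 0.15·(1−0.15)^6 = 0.15·0.37715 = 0.0565724
  L_B = 0.16·(1−0.16)^6 = 0.16·0.351298 = 0.0562077
  L_C = 0.64·(1−0.64)^6 = 0.64·0.00217678 = 0.00139314
  L_D = 0.73·(1−0.73)^6 = 0.73·0.00038742 = 0.000282817
Unnormalised posteriors:
  P(Z=A)·L_A = 0.21 × 0.0565724 = 0.0118802
  P(Z=B)·L_B = 0.11 × 0.0562077 = 0.00618285
  P(Z=C)·L_C = 0.28 × 0.00139314 = 0.000390079
  P(Z=D)·L_D = 0.40 × 0.000282817 = 0.000113127
Marginal: 0.0118802 + 0.00618285 + 0.000390079 + 0.000113127 = 0.0185663
P(Urn C | the observation) ≈ 0.021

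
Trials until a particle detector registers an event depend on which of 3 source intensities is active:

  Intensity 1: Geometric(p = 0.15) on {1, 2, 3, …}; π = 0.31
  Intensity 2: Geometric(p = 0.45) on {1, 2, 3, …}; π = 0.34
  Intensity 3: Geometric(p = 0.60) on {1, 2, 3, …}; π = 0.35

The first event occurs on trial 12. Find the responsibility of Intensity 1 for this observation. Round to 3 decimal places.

Posterior ∝ prior × likelihood, so P(k | x) ∝ P(Z=k) f_k(x); normalise over all components.
Geometric probabilities:
  L_1 = 0.15·(1−0.15)^11 = 0.15·0.167343 = 0.0251015
  L_2 = 0.45·(1−0.45)^11 = 0.45·0.00139312 = 0.000626906
  L_3 = 0.60·(1−0.60)^11 = 0.60·4.1943e-05 = 2.51658e-05
Prior × likelihood for each component:
  P(Z=1)·L_1 = 0.31 × 0.0251015 = 0.00778146
  P(Z=2)·L_2 = 0.34 × 0.000626906 = 0.000213148
  P(Z=3)·L_3 = 0.35 × 2.51658e-05 = 8.80804e-06
Marginal: 0.00778146 + 0.000213148 + 8.80804e-06 = 0.00800342
P(Intensity 1 | x) ≈ 0.972

0.972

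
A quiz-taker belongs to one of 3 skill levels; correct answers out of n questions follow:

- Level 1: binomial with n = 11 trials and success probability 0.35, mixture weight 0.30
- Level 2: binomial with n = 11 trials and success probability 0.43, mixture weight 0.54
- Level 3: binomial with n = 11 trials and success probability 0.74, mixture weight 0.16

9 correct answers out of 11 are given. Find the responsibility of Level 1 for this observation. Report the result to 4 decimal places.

Apply Bayes' rule: the posterior for each component is proportional to its prior times its likelihood at x.
Binomial probabilities:
  p_1 = 0.00183148
  p_2 = 0.00898108
  p_3 = 0.247397
Weight by the priors:
  w_1·p_1 = 0.30 × 0.00183148 = 0.000549444
  w_2·p_2 = 0.54 × 0.00898108 = 0.00484978
  w_3·p_3 = 0.16 × 0.247397 = 0.0395836
Marginal: 0.000549444 + 0.00484978 + 0.0395836 = 0.0449828
Responsibility of Level 1: 0.000549444 / 0.0449828 ≈ 0.0122

0.0122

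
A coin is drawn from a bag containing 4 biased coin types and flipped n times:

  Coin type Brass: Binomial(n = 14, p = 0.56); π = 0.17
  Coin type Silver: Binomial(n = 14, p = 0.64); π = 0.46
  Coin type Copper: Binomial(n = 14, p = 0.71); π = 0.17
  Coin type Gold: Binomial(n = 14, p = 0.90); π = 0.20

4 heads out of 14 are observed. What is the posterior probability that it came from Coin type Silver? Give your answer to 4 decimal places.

0.3737

Apply Bayes' rule: the posterior for each component is proportional to its prior times its likelihood at x.
Binomial probabilities:
  f_Brass = C(14,4)·0.56^4·0.44^10 = 1001·0.098345·0.000271974 = 0.026774
  f_Silver = C(14,4)·0.64^4·0.36^10 = 1001·0.167772·3.65616e-05 = 0.00614015
  f_Copper = C(14,4)·0.71^4·0.29^10 = 1001·0.254117·4.20707e-06 = 0.00107016
  f_Gold = C(14,4)·0.90^4·0.10^10 = 1001·0.6561·1e-10 = 6.56756e-08
Multiply by the mixture weights:
  π_Brass·f_Brass = 0.17 × 0.026774 = 0.00455158
  π_Silver·f_Silver = 0.46 × 0.00614015 = 0.00282447
  π_Copper·f_Copper = 0.17 × 0.00107016 = 0.000181927
  π_Gold·f_Gold = 0.20 × 6.56756e-08 = 1.31351e-08
Sum: 0.00455158 + 0.00282447 + 0.000181927 + 1.31351e-08 = 0.00755799
P(Coin type Silver | the observation) ≈ 0.3737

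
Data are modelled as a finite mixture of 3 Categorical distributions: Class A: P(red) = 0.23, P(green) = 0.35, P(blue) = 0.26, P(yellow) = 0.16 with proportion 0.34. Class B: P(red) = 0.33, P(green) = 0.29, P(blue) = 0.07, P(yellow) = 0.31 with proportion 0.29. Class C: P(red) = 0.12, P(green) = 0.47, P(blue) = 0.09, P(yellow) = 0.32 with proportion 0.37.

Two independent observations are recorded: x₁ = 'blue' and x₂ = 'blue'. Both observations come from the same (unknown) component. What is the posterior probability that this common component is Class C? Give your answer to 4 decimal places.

Posterior ∝ prior × likelihood, so P(k | x) ∝ π_k f_k(x); normalise over all components.
Since both observations come from the same component, the likelihood for component k is f_k(x₁)·f_k(x₂).
  p_A = [0.26] × [0.26] = 0.0676
  p_B = [0.07] × [0.07] = 0.0049
  p_C = [0.09] × [0.09] = 0.0081
Multiply by the mixture weights:
  π_A·p_A = 0.34 × 0.0676 = 0.022984
  π_B·p_B = 0.29 × 0.0049 = 0.001421
  π_C·p_C = 0.37 × 0.0081 = 0.002997
Evidence: 0.022984 + 0.001421 + 0.002997 = 0.027402
P(Class C | x₁, x₂) = 0.002997 / 0.027402 ≈ 0.1094

0.1094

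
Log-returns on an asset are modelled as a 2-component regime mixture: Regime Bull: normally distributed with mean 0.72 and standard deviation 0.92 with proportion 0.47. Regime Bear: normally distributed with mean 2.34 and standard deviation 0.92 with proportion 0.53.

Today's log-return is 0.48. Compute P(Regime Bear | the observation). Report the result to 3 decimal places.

By Bayes' theorem, P(k | x) = w_k f_k(x) / Σ_j w_j f_j(x).
Component likelihoods at x = 0.48:
  L_Bull = 0.419126
  L_Bear = 0.0561757
Unnormalised posteriors:
  w_Bull·L_Bull = 0.47 × 0.419126 = 0.196989
  w_Bear·L_Bear = 0.53 × 0.0561757 = 0.0297731
Evidence: 0.196989 + 0.0297731 = 0.226762
So the posterior for Regime Bear is 0.0297731 / 0.226762 ≈ 0.131.

0.131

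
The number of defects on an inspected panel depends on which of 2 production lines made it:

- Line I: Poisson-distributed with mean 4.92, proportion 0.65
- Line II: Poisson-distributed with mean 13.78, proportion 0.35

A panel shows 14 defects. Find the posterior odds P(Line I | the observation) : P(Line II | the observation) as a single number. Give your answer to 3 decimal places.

Posterior odds = (π_i f_i(x)) / (π_j f_j(x)); the normalising sum cancels.
Component likelihoods at x = 14 defects:
  f_I = 0.000407731
  f_II = 0.105804
Odds = (0.65/0.35) × (0.000407731/0.105804) = 1.85714 × 0.00385364 ≈ 0.007

0.007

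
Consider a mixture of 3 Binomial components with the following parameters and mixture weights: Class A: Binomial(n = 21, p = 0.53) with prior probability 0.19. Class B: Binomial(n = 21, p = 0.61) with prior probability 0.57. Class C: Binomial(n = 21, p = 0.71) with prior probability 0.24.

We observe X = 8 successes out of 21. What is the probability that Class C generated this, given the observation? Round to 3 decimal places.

The responsibility of component k is π_k f_k(x) divided by Σ_j π_j f_j(x).
Evaluate each component's likelihood at the observed value:
  L_A = 0.0691866
  L_B = 0.0188374
  L_C = 0.00134829
Multiply by the mixture weights:
  π_A·L_A = 0.19 × 0.0691866 = 0.0131455
  π_B·L_B = 0.57 × 0.0188374 = 0.0107373
  π_C·L_C = 0.24 × 0.00134829 = 0.00032359
Denominator: 0.0131455 + 0.0107373 + 0.00032359 = 0.0242064
So the posterior for Class C is 0.00032359 / 0.0242064 ≈ 0.013.

0.013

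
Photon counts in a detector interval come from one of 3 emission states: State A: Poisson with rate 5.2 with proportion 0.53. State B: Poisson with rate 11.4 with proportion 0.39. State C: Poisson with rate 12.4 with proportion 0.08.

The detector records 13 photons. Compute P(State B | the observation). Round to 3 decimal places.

0.800

By Bayes' theorem, P(k | x) = π_k f_k(x) / Σ_j π_j f_j(x).
Evaluate each component's likelihood at the observed value:
  p_A = 0.00180066
  p_B = 0.0987474
  p_C = 0.10838
Prior × likelihood for each component:
  π_A·p_A = 0.53 × 0.00180066 = 0.00095435
  π_B·p_B = 0.39 × 0.0987474 = 0.0385115
  π_C·p_C = 0.08 × 0.10838 = 0.00867042
Marginal: 0.00095435 + 0.0385115 + 0.00867042 = 0.0481363
Responsibility of State B: 0.0385115 / 0.0481363 ≈ 0.800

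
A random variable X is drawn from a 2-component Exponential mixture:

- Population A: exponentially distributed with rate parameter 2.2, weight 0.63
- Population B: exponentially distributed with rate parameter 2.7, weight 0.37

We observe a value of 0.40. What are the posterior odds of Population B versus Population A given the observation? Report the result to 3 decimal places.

0.590

Only the two components matter; the odds are (π_i f_i(x)) / (π_j f_j(x)).
Component likelihoods at x = 0.40:
  f_A = 2.2·e^(−2.2·0.40) = 2.2·e^(−0.8800) = 0.912522
  f_B = 2.7·e^(−2.7·0.40) = 2.7·e^(−1.0800) = 0.916908
Odds = (0.37/0.63) × (0.916908/0.912522) = 0.587302 × 1.00481 ≈ 0.590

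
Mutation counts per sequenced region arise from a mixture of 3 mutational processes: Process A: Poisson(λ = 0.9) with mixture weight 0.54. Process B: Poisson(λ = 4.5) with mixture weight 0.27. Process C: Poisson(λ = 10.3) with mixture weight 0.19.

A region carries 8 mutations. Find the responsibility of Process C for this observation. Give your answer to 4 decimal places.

0.6161

Apply Bayes' rule: the posterior for each component is proportional to its prior times its likelihood at x.
Evaluate each component's likelihood at the observed value:
  f_A = 4.34065e-06
  f_B = 0.0463292
  f_C = 0.105668
Prior × likelihood for each component:
  w_A·f_A = 0.54 × 4.34065e-06 = 2.34395e-06
  w_B·f_B = 0.27 × 0.0463292 = 0.0125089
  w_C·f_C = 0.19 × 0.105668 = 0.0200769
Normaliser: 2.34395e-06 + 0.0125089 + 0.0200769 = 0.0325882
P(Process C | data) = 0.0200769 / 0.0325882 ≈ 0.6161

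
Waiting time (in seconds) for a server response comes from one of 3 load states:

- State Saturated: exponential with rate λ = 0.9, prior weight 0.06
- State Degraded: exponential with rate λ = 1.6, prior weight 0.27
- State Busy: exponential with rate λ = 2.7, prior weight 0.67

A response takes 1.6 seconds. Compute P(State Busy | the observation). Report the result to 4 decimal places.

P(component k | x) = w_k·f_k(x) / marginal(x), where marginal(x) = Σ_j w_j·f_j(x).
Exponential densities:
  f_Saturated = 0.213235
  f_Degraded = 0.123688
  f_Busy = 0.0359097
Multiply by the mixture weights:
  w_Saturated·f_Saturated = 0.06 × 0.213235 = 0.0127941
  w_Degraded·f_Degraded = 0.27 × 0.123688 = 0.0333956
  w_Busy·f_Busy = 0.67 × 0.0359097 = 0.0240595
Marginal: 0.0127941 + 0.0333956 + 0.0240595 = 0.0702492
Responsibility of State Busy: 0.0240595 / 0.0702492 ≈ 0.3425

0.3425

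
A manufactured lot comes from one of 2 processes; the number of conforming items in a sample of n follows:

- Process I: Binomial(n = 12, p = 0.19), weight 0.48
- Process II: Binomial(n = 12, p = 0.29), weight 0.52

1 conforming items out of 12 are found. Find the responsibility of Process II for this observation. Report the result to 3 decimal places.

0.280

By Bayes' theorem, P(k | x) = w_k f_k(x) / Σ_j w_j f_j(x).
Component likelihoods at x = 1 conforming items out of 12:
  L_I = C(12,1)·0.19^1·0.81^11 = 12·0.19·0.0984771 = 0.224528
  L_II = C(12,1)·0.29^1·0.71^11 = 12·0.29·0.0231122 = 0.0804306
Multiply by the mixture weights:
  w_I·L_I = 0.48 × 0.224528 = 0.107773
  w_II·L_II = 0.52 × 0.0804306 = 0.0418239
Normaliser: 0.107773 + 0.0418239 = 0.149597
Responsibility of Process II: 0.0418239 / 0.149597 ≈ 0.280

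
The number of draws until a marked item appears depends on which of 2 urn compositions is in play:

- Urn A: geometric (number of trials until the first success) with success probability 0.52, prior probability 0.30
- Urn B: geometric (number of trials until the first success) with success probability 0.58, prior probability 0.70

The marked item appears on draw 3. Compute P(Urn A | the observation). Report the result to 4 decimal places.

0.3342

Apply Bayes' rule: the posterior for each component is proportional to its prior times its likelihood at x.
Geometric probabilities:
  f_A = 0.119808
  f_B = 0.102312
Multiply by the mixture weights:
  P(Z=A)·f_A = 0.30 × 0.119808 = 0.0359424
  P(Z=B)·f_B = 0.70 × 0.102312 = 0.0716184
Marginal: 0.0359424 + 0.0716184 = 0.107561
So the posterior for Urn A is 0.0359424 / 0.107561 ≈ 0.3342.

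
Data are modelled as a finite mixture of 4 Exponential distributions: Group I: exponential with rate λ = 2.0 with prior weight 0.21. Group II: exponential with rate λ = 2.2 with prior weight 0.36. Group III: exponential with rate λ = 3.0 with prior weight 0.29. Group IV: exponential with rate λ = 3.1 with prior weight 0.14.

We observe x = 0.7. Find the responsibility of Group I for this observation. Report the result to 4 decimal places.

Posterior ∝ prior × likelihood, so P(k | x) ∝ w_k f_k(x); normalise over all components.
Component likelihoods at x = 0.7:
  p_I = 0.493194
  p_II = 0.471638
  p_III = 0.367369
  p_IV = 0.353951
Unnormalised posteriors:
  w_I·p_I = 0.21 × 0.493194 = 0.103571
  w_II·p_II = 0.36 × 0.471638 = 0.16979
  w_III·p_III = 0.29 × 0.367369 = 0.106537
  w_IV·p_IV = 0.14 × 0.353951 = 0.0495531
Evidence: 0.103571 + 0.16979 + 0.106537 + 0.0495531 = 0.429451
P(Group I | x) = 0.103571 / 0.429451 ≈ 0.2412

0.2412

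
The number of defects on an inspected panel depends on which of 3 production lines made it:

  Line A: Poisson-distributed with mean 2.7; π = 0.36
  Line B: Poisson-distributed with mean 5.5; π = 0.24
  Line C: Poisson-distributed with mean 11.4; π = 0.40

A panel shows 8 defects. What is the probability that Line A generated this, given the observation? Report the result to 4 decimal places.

0.0315

P(component k | x) = w_k·f_k(x) / marginal(x), where marginal(x) = Σ_j w_j·f_j(x).
Poisson probabilities:
  f_A = e^(−2.7)·2.7^8/8! = 0.00470755
  f_B = e^(−5.5)·5.5^8/8! = 0.0848714
  f_C = e^(−11.4)·11.4^8/8! = 0.0792066
Unnormalised posteriors:
  w_A·f_A = 0.36 × 0.00470755 = 0.00169472
  w_B·f_B = 0.24 × 0.0848714 = 0.0203691
  w_C·f_C = 0.40 × 0.0792066 = 0.0316826
Evidence: 0.00169472 + 0.0203691 + 0.0316826 = 0.0537465
P(Line A | 8 defects) = 0.00169472 / 0.0537465 ≈ 0.0315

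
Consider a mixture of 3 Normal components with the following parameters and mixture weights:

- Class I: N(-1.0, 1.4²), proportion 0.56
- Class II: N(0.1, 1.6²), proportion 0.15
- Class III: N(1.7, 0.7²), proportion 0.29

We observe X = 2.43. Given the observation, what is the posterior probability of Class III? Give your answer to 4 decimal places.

0.8212

By Bayes' theorem, P(k | x) = π_k f_k(x) / Σ_j π_j f_j(x).
Evaluate each component's likelihood at the observed value:
  L_I = (1/(1.4·√(2π)))·exp(−(2.43−-1.0)²/(2·1.4²)) = 0.284959·exp(-3.00125) = 0.0141695
  L_II = (1/(1.6·√(2π)))·exp(−(2.43−0.1)²/(2·1.6²)) = 0.249339·exp(-1.06033) = 0.0863562
  L_III = (1/(0.7·√(2π)))·exp(−(2.43−1.7)²/(2·0.7²)) = 0.569918·exp(-0.54378) = 0.330867
Weight by the priors:
  π_I·L_I = 0.56 × 0.0141695 = 0.00793494
  π_II·L_II = 0.15 × 0.0863562 = 0.0129534
  π_III·L_III = 0.29 × 0.330867 = 0.0959514
Sum: 0.00793494 + 0.0129534 + 0.0959514 = 0.11684
P(Class III | the observation) = 0.0959514 / 0.11684 ≈ 0.8212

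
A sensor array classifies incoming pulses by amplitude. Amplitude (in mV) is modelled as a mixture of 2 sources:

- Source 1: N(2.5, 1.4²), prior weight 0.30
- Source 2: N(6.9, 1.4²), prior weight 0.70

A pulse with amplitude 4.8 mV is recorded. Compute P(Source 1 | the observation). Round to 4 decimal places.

By Bayes' theorem, P(k | x) = π_k f_k(x) / Σ_j π_j f_j(x).
Evaluate each component's likelihood at the observed value:
  p_1 = 0.0739105
  p_2 = 0.0925126
Prior × likelihood for each component:
  π_1·p_1 = 0.30 × 0.0739105 = 0.0221731
  π_2·p_2 = 0.70 × 0.0925126 = 0.0647588
Sum: 0.0221731 + 0.0647588 = 0.0869319
P(Source 1 | data) = 0.0221731 / 0.0869319 ≈ 0.2551

0.2551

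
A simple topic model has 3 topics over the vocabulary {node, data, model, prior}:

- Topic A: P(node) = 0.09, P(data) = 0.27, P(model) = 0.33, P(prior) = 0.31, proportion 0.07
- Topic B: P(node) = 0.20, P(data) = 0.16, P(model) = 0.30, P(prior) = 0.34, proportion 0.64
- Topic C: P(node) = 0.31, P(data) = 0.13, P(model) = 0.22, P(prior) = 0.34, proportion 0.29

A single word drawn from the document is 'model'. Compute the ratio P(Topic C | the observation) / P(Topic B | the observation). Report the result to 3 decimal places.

Since P(k|x) ∝ π_k f_k(x), the posterior odds are π_i f_i(x) / (π_j f_j(x)).
Component likelihoods at x = 'model':
  f_A = 0.33
  f_B = 0.3
  f_C = 0.22
Odds = (0.29/0.64) × (0.22/0.3) = 0.453125 × 0.733333 ≈ 0.332

0.332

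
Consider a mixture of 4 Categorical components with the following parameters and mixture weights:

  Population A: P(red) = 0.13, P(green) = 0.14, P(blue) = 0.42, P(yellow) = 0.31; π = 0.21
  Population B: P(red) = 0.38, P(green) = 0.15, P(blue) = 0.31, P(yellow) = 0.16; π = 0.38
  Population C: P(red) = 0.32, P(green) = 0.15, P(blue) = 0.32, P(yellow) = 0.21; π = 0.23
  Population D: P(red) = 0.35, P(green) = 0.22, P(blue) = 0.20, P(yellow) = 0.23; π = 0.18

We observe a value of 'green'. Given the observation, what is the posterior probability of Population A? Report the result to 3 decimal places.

By Bayes' theorem, P(k | x) = π_k f_k(x) / Σ_j π_j f_j(x).
Categorical probabilities:
  f_A = P(green | comp) = 0.14
  f_B = P(green | comp) = 0.15
  f_C = P(green | comp) = 0.15
  f_D = P(green | comp) = 0.22
Multiply by the mixture weights:
  π_A·f_A = 0.21 × 0.14 = 0.0294
  π_B·f_B = 0.38 × 0.15 = 0.057
  π_C·f_C = 0.23 × 0.15 = 0.0345
  π_D·f_D = 0.18 × 0.22 = 0.0396
Evidence: 0.0294 + 0.057 + 0.0345 + 0.0396 = 0.1605
Responsibility of Population A: 0.0294 / 0.1605 ≈ 0.183

0.183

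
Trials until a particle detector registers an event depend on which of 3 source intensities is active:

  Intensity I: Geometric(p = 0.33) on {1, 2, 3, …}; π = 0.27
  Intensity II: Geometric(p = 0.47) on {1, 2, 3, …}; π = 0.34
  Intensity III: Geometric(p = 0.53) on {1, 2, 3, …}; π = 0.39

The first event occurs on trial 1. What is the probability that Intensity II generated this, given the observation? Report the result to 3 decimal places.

By Bayes' theorem, P(k | x) = π_k f_k(x) / Σ_j π_j f_j(x).
Evaluate each component's likelihood at the observed value:
  p_I = 0.33·(1−0.33)^0 = 0.33·1 = 0.33
  p_II = 0.47·(1−0.47)^0 = 0.47·1 = 0.47
  p_III = 0.53·(1−0.53)^0 = 0.53·1 = 0.53
Weight by the priors:
  π_I·p_I = 0.27 × 0.33 = 0.0891
  π_II·p_II = 0.34 × 0.47 = 0.1598
  π_III·p_III = 0.39 × 0.53 = 0.2067
Marginal: 0.0891 + 0.1598 + 0.2067 = 0.4556
P(Intensity II | 1) ≈ 0.351

0.351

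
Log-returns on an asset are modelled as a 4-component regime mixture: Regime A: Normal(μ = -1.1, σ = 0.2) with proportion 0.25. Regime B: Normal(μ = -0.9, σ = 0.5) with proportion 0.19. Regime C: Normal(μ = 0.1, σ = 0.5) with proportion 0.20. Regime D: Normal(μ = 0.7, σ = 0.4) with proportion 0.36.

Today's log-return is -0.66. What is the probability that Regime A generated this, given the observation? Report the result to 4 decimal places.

The responsibility of component k is π_k f_k(x) divided by Σ_j π_j f_j(x).
Evaluate each component's likelihood at the observed value:
  p_A = 0.177373
  p_B = 0.711065
  p_C = 0.251329
  p_D = 0.00308055
Weight by the priors:
  π_A·p_A = 0.25 × 0.177373 = 0.0443432
  π_B·p_B = 0.19 × 0.711065 = 0.135102
  π_C·p_C = 0.20 × 0.251329 = 0.0502659
  π_D·p_D = 0.36 × 0.00308055 = 0.001109
Evidence: 0.0443432 + 0.135102 + 0.0502659 + 0.001109 = 0.23082
Responsibility of Regime A: 0.0443432 / 0.23082 ≈ 0.1921

0.1921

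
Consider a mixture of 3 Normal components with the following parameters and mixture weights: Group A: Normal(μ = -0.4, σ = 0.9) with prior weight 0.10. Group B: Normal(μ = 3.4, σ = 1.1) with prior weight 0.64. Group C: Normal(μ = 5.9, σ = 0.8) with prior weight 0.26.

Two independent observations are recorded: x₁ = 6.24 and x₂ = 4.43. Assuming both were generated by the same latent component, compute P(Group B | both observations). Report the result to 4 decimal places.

By Bayes' theorem, P(k | x) = w_k f_k(x) / Σ_j w_j f_j(x).
Since both observations come from the same component, the likelihood for component k is f_k(x₁)·f_k(x₂).
  L_A = [6.71421e-13] × [2.46937e-07] = 1.65798e-19
  L_B = [0.0129438] × [0.233953] = 0.00302823
  L_C = [0.455615] × [0.0921813] = 0.0419992
Prior × likelihood for each component:
  w_A·L_A = 0.10 × 1.65798e-19 = 1.65798e-20
  w_B·L_B = 0.64 × 0.00302823 = 0.00193806
  w_C·L_C = 0.26 × 0.0419992 = 0.0109198
Marginal: 1.65798e-20 + 0.00193806 + 0.0109198 = 0.0128578
So the posterior for Group B is 0.00193806 / 0.0128578 ≈ 0.1507.

0.1507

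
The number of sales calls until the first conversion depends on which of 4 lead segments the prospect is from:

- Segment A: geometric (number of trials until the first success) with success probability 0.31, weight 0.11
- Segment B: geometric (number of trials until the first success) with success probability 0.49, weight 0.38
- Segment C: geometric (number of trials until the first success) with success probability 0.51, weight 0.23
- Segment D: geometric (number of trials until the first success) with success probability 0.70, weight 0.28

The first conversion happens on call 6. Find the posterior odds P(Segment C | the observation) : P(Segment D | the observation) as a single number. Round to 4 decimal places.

6.9569

Posterior odds = (π_i f_i(x)) / (π_j f_j(x)); the normalising sum cancels.
Geometric probabilities:
  f_A = 0.048485
  f_B = 0.0169062
  f_C = 0.0144062
  f_D = 0.001701
0.00331343 / 0.00047628 ≈ 6.9569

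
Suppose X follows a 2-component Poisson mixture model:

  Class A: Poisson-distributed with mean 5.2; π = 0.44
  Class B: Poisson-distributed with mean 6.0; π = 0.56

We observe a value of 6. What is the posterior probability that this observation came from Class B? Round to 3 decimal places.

0.574

The responsibility of component k is π_k f_k(x) divided by Σ_j π_j f_j(x).
Poisson probabilities:
  f_A = e^(−5.2)·5.2^6/6! = 0.15148
  f_B = e^(−6.0)·6.0^6/6! = 0.160623
Unnormalised posteriors:
  π_A·f_A = 0.44 × 0.15148 = 0.0666513
  π_B·f_B = 0.56 × 0.160623 = 0.089949
Marginal: 0.0666513 + 0.089949 = 0.1566
P(Class B | data) ≈ 0.574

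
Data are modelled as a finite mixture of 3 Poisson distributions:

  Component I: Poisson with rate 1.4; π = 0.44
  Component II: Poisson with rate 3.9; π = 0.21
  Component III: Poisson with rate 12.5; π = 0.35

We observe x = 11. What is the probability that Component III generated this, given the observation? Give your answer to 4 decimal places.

0.9912

Posterior ∝ prior × likelihood, so P(k | x) ∝ π_k f_k(x); normalise over all components.
Component likelihoods at x = 11:
  L_I = 2.50173e-07
  L_II = 0.00160993
  L_III = 0.108686
Unnormalised posteriors:
  π_I·L_I = 0.44 × 2.50173e-07 = 1.10076e-07
  π_II·L_II = 0.21 × 0.00160993 = 0.000338085
  π_III·L_III = 0.35 × 0.108686 = 0.0380401
Evidence: 1.10076e-07 + 0.000338085 + 0.0380401 = 0.0383783
Responsibility of Component III: 0.0380401 / 0.0383783 ≈ 0.9912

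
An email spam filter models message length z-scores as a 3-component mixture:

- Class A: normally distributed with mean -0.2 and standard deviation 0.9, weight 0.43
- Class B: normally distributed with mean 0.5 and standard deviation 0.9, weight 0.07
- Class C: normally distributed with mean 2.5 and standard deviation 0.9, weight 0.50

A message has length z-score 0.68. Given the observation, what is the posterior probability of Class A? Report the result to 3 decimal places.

P(component k | x) = w_k·f_k(x) / marginal(x), where marginal(x) = Σ_j w_j·f_j(x).
Normal densities:
  f_A = (1/(0.9·√(2π)))·exp(−(0.68−-0.2)²/(2·0.9²)) = 0.443269·exp(-0.47802) = 0.27483
  f_B = (1/(0.9·√(2π)))·exp(−(0.68−0.5)²/(2·0.9²)) = 0.443269·exp(-0.02000) = 0.434492
  f_C = (1/(0.9·√(2π)))·exp(−(0.68−2.5)²/(2·0.9²)) = 0.443269·exp(-2.04469) = 0.057368
Weight by the priors:
  w_A·f_A = 0.43 × 0.27483 = 0.118177
  w_B·f_B = 0.07 × 0.434492 = 0.0304144
  w_C·f_C = 0.50 × 0.057368 = 0.028684
Evidence: 0.118177 + 0.0304144 + 0.028684 = 0.177275
Responsibility of Class A: 0.118177 / 0.177275 ≈ 0.667

0.667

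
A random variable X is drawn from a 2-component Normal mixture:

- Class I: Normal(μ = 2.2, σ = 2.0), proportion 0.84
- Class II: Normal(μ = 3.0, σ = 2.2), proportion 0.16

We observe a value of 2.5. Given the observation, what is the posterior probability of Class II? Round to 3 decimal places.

0.146

P(component k | x) = P(Z=k)·f_k(x) / marginal(x), where marginal(x) = Σ_j P(Z=j)·f_j(x).
Evaluate each component's likelihood at the observed value:
  p_I = (1/(2.0·√(2π)))·exp(−(2.5−2.2)²/(2·2.0²)) = 0.199471·exp(-0.01125) = 0.19724
  p_II = (1/(2.2·√(2π)))·exp(−(2.5−3.0)²/(2·2.2²)) = 0.181337·exp(-0.02583) = 0.176714
Multiply by the mixture weights:
  P(Z=I)·p_I = 0.84 × 0.19724 = 0.165681
  P(Z=II)·p_II = 0.16 × 0.176714 = 0.0282742
Marginal: 0.165681 + 0.0282742 = 0.193956
So the posterior for Class II is 0.0282742 / 0.193956 ≈ 0.146.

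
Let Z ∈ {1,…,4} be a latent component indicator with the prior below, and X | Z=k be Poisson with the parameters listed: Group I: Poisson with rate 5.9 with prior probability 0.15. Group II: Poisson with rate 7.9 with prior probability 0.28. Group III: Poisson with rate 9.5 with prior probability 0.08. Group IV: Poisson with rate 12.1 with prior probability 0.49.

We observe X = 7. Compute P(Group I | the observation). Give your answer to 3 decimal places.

0.229

Apply Bayes' rule: the posterior for each component is proportional to its prior times its likelihood at x.
Component likelihoods at x = 7:
  f_I = e^(−5.9)·5.9^7/7! = 0.135268
  f_II = e^(−7.9)·7.9^7/7! = 0.141264
  f_III = e^(−9.5)·9.5^7/7! = 0.103714
  f_IV = e^(−12.1)·12.1^7/7! = 0.0418894
Unnormalised posteriors:
  P(Z=I)·f_I = 0.15 × 0.135268 = 0.0202902
  P(Z=II)·f_II = 0.28 × 0.141264 = 0.039554
  P(Z=III)·f_III = 0.08 × 0.103714 = 0.00829711
  P(Z=IV)·f_IV = 0.49 × 0.0418894 = 0.0205258
Marginal: 0.0202902 + 0.039554 + 0.00829711 + 0.0205258 = 0.0886672
So the posterior for Group I is 0.0202902 / 0.0886672 ≈ 0.229.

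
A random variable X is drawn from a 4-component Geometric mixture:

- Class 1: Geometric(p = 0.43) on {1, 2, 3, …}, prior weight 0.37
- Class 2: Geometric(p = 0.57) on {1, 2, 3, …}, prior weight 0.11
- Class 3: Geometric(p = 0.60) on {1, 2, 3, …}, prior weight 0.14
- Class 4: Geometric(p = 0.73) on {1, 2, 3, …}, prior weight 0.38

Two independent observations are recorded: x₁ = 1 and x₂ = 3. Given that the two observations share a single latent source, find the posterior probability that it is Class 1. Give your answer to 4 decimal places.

0.4302

Apply Bayes' rule: the posterior for each component is proportional to its prior times its likelihood at x.
Since both observations come from the same component, the likelihood for component k is f_k(x₁)·f_k(x₂).
  f_1 = [0.43] × [0.139707] = 0.060074
  f_2 = [0.57] × [0.105393] = 0.060074
  f_3 = [0.6] × [0.096] = 0.0576
  f_4 = [0.73] × [0.053217] = 0.0388484
Multiply by the mixture weights:
  π_1·f_1 = 0.37 × 0.060074 = 0.0222274
  π_2·f_2 = 0.11 × 0.060074 = 0.00660814
  π_3·f_3 = 0.14 × 0.0576 = 0.008064
  π_4·f_4 = 0.38 × 0.0388484 = 0.0147624
Evidence: 0.0222274 + 0.00660814 + 0.008064 + 0.0147624 = 0.0516619
So the posterior for Class 1 is 0.0222274 / 0.0516619 ≈ 0.4302.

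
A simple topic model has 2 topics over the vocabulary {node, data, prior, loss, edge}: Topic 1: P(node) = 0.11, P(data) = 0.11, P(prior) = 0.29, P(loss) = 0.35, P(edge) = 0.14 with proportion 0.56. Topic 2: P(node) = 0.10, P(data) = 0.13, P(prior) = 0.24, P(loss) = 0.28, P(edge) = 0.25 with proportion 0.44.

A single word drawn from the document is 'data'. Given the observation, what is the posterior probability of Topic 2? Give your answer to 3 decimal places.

0.481

Posterior ∝ prior × likelihood, so P(k | x) ∝ P(Z=k) f_k(x); normalise over all components.
Categorical probabilities:
  p_1 = 0.11
  p_2 = 0.13
Prior × likelihood for each component:
  P(Z=1)·p_1 = 0.56 × 0.11 = 0.0616
  P(Z=2)·p_2 = 0.44 × 0.13 = 0.0572
Denominator: 0.0616 + 0.0572 = 0.1188
So the posterior for Topic 2 is 0.0572 / 0.1188 ≈ 0.481.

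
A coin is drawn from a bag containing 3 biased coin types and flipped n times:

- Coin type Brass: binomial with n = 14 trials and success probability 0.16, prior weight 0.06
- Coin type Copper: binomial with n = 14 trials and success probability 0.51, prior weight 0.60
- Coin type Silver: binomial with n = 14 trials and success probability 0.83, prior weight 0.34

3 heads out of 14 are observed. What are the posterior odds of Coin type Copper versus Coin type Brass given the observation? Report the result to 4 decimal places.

0.8619

Since P(k|x) ∝ π_k f_k(x), the posterior odds are π_i f_i(x) / (π_j f_j(x)).
Binomial probabilities:
  f_Brass = 0.219045
  f_Copper = 0.0188786
  f_Silver = 7.13303e-07
Odds = (0.60/0.06) × (0.0188786/0.219045) = 10 × 0.0861857 ≈ 0.8619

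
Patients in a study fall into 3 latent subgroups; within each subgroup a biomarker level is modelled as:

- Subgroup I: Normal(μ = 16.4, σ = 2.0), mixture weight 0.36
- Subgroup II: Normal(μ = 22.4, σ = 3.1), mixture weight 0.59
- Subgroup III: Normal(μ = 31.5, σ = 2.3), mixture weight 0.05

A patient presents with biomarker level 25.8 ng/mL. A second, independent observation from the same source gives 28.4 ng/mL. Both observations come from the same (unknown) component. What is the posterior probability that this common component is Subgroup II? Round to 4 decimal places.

By Bayes' theorem, P(k | x) = π_k f_k(x) / Σ_j π_j f_j(x).
Since both observations come from the same component, the likelihood for component k is f_k(x₁)·f_k(x₂).
  p_I = [3.18491e-06] × [3.03794e-09] = 9.67558e-15
  p_II = [0.0705243] × [0.019774] = 0.00139455
  p_III = [0.00804475] × [0.0699367] = 0.000562623
Unnormalised posteriors:
  π_I·p_I = 0.36 × 9.67558e-15 = 3.48321e-15
  π_II·p_II = 0.59 × 0.00139455 = 0.000822782
  π_III·p_III = 0.05 × 0.000562623 = 2.81311e-05
Marginal: 3.48321e-15 + 0.000822782 + 2.81311e-05 = 0.000850913
P(Subgroup II | x₁, x₂) ≈ 0.9669

0.9669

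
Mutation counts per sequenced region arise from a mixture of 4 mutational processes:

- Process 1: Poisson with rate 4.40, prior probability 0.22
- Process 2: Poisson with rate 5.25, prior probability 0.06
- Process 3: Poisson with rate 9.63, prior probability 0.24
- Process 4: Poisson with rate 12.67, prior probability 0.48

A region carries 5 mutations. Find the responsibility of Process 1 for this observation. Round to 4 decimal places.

0.5932

By Bayes' theorem, P(k | x) = π_k f_k(x) / Σ_j π_j f_j(x).
Poisson probabilities:
  L_1 = e^(−4.40)·4.40^5/5! = 0.168728
  L_2 = e^(−5.25)·5.25^5/5! = 0.174409
  L_3 = e^(−9.63)·9.63^5/5! = 0.0453622
  L_4 = e^(−12.67)·12.67^5/5! = 0.00855442
Prior × likelihood for each component:
  π_1·L_1 = 0.22 × 0.168728 = 0.0371201
  π_2·L_2 = 0.06 × 0.174409 = 0.0104645
  π_3·L_3 = 0.24 × 0.0453622 = 0.0108869
  π_4·L_4 = 0.48 × 0.00855442 = 0.00410612
Normaliser: 0.0371201 + 0.0104645 + 0.0108869 + 0.00410612 = 0.0625777
Responsibility of Process 1: 0.0371201 / 0.0625777 ≈ 0.5932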